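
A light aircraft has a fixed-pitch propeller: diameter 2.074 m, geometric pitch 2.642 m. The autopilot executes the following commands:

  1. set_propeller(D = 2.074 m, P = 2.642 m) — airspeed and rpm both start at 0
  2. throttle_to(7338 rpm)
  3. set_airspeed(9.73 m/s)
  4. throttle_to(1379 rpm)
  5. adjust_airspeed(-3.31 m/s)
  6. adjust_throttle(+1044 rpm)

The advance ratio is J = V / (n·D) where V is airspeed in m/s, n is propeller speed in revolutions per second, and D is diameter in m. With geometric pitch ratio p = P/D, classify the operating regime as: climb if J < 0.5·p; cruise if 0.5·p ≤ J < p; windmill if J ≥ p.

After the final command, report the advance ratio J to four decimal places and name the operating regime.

set_propeller: D = 2.074 m, P = 2.642 m (p = P/D = 1.273867); state ← (V=0, rpm=0)
throttle_to(7338): rpm ← 7338
set_airspeed(9.73): V ← 9.73 m/s
throttle_to(1379): rpm ← 1379
adjust_airspeed(-3.31): V ← 9.73 -3.31 = 6.42 m/s
adjust_throttle(+1044): rpm ← 1379 +1044 = 2423
final state: V = 6.42 m/s, rpm = 2423 → n = rpm/60 = 40.383333 rev/s
J = V / (n·D) = 6.42 / (40.383333 × 2.074) = 0.076652
regime bands: climb J<0.6369 | cruise [0.6369, 1.2739) | windmill J≥1.2739
J = 0.0767 → climb

J = 0.0767, regime = climb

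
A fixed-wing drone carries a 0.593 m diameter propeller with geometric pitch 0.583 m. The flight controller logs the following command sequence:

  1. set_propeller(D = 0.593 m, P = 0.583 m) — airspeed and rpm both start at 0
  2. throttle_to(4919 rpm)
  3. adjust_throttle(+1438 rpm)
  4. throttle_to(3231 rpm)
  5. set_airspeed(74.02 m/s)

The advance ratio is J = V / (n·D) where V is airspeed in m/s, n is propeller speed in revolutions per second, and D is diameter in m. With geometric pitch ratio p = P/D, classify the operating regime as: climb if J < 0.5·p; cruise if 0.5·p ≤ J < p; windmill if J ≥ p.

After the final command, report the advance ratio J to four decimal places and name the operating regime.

J = 2.3180, regime = windmill

set_propeller: D = 0.593 m, P = 0.583 m (p = P/D = 0.983137); state ← (V=0, rpm=0)
throttle_to(4919): rpm ← 4919
adjust_throttle(+1438): rpm ← 4919 +1438 = 6357
throttle_to(3231): rpm ← 3231
set_airspeed(74.02): V ← 74.02 m/s
final state: V = 74.02 m/s, rpm = 3231 → n = rpm/60 = 53.850000 rev/s
J = V / (n·D) = 74.02 / (53.850000 × 0.593) = 2.317975
regime bands: climb J<0.4916 | cruise [0.4916, 0.9831) | windmill J≥0.9831
J = 2.3180 → windmill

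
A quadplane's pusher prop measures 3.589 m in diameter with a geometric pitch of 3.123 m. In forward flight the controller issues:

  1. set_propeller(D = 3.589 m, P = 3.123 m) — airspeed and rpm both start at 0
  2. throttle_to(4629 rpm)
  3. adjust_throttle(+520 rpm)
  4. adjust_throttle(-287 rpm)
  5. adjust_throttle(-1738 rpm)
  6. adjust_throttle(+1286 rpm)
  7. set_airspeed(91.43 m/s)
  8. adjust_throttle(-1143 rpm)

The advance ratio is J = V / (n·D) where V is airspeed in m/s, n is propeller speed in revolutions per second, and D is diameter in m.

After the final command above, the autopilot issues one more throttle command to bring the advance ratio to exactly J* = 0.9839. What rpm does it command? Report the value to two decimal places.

set_propeller: D = 3.589 m, P = 3.123 m (p = P/D = 0.870159); state ← (V=0, rpm=0)
throttle_to(4629): rpm ← 4629
adjust_throttle(+520): rpm ← 4629 +520 = 5149
adjust_throttle(-287): rpm ← 5149 -287 = 4862
adjust_throttle(-1738): rpm ← 4862 -1738 = 3124
adjust_throttle(+1286): rpm ← 3124 +1286 = 4410
set_airspeed(91.43): V ← 91.43 m/s
adjust_throttle(-1143): rpm ← 4410 -1143 = 3267
final state: V = 91.43 m/s, rpm = 3267 → n = rpm/60 = 54.450000 rev/s
target J* = 0.9839; solve J* = V/(n·D) for n: n = V/(J*·D) = 91.43/(0.9839 × 3.589) = 25.891923 rev/s
rpm = 60·n = 1553.515359

rpm = 1553.52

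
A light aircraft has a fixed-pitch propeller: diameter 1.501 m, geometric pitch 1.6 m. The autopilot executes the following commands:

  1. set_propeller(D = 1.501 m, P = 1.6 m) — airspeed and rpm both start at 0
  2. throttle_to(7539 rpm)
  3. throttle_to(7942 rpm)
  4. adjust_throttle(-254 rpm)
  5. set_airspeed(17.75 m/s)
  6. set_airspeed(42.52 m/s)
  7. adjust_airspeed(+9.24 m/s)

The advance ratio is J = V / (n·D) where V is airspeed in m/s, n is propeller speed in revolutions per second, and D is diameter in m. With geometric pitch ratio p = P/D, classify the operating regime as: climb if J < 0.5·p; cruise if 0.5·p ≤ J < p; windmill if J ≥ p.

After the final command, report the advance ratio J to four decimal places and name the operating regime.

set_propeller: D = 1.501 m, P = 1.6 m (p = P/D = 1.065956); state ← (V=0, rpm=0)
throttle_to(7539): rpm ← 7539
throttle_to(7942): rpm ← 7942
adjust_throttle(-254): rpm ← 7942 -254 = 7688
set_airspeed(17.75): V ← 17.75 m/s
set_airspeed(42.52): V ← 42.52 m/s
adjust_airspeed(+9.24): V ← 42.52 +9.24 = 51.76 m/s
final state: V = 51.76 m/s, rpm = 7688 → n = rpm/60 = 128.133333 rev/s
J = V / (n·D) = 51.76 / (128.133333 × 1.501) = 0.269123
regime bands: climb J<0.5330 | cruise [0.5330, 1.0660) | windmill J≥1.0660
J = 0.2691 → climb

J = 0.2691, regime = climb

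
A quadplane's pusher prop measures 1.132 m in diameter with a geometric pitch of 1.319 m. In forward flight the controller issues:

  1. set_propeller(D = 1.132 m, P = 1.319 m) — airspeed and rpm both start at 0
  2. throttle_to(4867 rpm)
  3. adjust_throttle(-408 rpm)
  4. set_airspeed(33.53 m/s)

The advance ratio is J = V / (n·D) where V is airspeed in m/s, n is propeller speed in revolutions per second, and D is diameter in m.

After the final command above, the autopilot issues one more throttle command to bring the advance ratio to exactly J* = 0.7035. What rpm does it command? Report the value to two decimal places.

rpm = 2526.24

set_propeller: D = 1.132 m, P = 1.319 m (p = P/D = 1.165194); state ← (V=0, rpm=0)
throttle_to(4867): rpm ← 4867
adjust_throttle(-408): rpm ← 4867 -408 = 4459
set_airspeed(33.53): V ← 33.53 m/s
final state: V = 33.53 m/s, rpm = 4459 → n = rpm/60 = 74.316667 rev/s
target J* = 0.7035; solve J* = V/(n·D) for n: n = V/(J*·D) = 33.53/(0.7035 × 1.132) = 42.103968 rev/s
rpm = 60·n = 2526.238068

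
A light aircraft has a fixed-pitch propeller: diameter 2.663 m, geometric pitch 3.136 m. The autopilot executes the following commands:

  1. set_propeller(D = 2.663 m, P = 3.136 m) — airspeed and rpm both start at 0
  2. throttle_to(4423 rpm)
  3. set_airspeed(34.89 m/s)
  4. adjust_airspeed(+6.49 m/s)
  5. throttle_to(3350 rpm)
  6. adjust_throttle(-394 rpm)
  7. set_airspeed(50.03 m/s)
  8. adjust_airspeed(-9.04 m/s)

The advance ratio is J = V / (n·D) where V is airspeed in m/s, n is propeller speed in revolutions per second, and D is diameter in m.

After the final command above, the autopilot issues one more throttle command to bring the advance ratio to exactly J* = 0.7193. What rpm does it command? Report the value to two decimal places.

set_propeller: D = 2.663 m, P = 3.136 m (p = P/D = 1.177619); state ← (V=0, rpm=0)
throttle_to(4423): rpm ← 4423
set_airspeed(34.89): V ← 34.89 m/s
adjust_airspeed(+6.49): V ← 34.89 +6.49 = 41.38 m/s
throttle_to(3350): rpm ← 3350
adjust_throttle(-394): rpm ← 3350 -394 = 2956
set_airspeed(50.03): V ← 50.03 m/s
adjust_airspeed(-9.04): V ← 50.03 -9.04 = 40.99 m/s
final state: V = 40.99 m/s, rpm = 2956 → n = rpm/60 = 49.266667 rev/s
target J* = 0.7193; solve J* = V/(n·D) for n: n = V/(J*·D) = 40.99/(0.7193 × 2.663) = 21.399158 rev/s
rpm = 60·n = 1283.949498

rpm = 1283.95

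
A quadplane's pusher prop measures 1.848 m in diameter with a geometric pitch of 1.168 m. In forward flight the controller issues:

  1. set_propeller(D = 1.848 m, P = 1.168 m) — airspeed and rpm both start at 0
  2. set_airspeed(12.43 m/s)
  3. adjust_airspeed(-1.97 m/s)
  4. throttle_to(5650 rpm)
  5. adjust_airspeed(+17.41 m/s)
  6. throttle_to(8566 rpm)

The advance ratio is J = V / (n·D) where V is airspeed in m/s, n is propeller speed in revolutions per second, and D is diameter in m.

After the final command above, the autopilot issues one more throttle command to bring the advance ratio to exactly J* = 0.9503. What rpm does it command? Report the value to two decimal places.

rpm = 952.19

set_propeller: D = 1.848 m, P = 1.168 m (p = P/D = 0.632035); state ← (V=0, rpm=0)
set_airspeed(12.43): V ← 12.43 m/s
adjust_airspeed(-1.97): V ← 12.43 -1.97 = 10.46 m/s
throttle_to(5650): rpm ← 5650
adjust_airspeed(+17.41): V ← 10.46 +17.41 = 27.87 m/s
throttle_to(8566): rpm ← 8566
final state: V = 27.87 m/s, rpm = 8566 → n = rpm/60 = 142.766667 rev/s
target J* = 0.9503; solve J* = V/(n·D) for n: n = V/(J*·D) = 27.87/(0.9503 × 1.848) = 15.869903 rev/s
rpm = 60·n = 952.194181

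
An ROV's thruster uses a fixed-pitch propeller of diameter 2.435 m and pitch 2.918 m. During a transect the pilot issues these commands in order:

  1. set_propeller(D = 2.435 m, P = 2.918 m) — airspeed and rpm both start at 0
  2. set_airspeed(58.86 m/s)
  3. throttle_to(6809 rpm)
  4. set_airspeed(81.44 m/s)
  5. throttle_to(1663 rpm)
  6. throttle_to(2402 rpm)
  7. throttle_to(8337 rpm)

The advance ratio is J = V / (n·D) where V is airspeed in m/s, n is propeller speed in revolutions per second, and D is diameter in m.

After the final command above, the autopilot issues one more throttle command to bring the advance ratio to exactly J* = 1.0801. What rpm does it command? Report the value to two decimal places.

set_propeller: D = 2.435 m, P = 2.918 m (p = P/D = 1.198357); state ← (V=0, rpm=0)
set_airspeed(58.86): V ← 58.86 m/s
throttle_to(6809): rpm ← 6809
set_airspeed(81.44): V ← 81.44 m/s
throttle_to(1663): rpm ← 1663
throttle_to(2402): rpm ← 2402
throttle_to(8337): rpm ← 8337
final state: V = 81.44 m/s, rpm = 8337 → n = rpm/60 = 138.950000 rev/s
target J* = 1.0801; solve J* = V/(n·D) for n: n = V/(J*·D) = 81.44/(1.0801 × 2.435) = 30.965267 rev/s
rpm = 60·n = 1857.916038

rpm = 1857.92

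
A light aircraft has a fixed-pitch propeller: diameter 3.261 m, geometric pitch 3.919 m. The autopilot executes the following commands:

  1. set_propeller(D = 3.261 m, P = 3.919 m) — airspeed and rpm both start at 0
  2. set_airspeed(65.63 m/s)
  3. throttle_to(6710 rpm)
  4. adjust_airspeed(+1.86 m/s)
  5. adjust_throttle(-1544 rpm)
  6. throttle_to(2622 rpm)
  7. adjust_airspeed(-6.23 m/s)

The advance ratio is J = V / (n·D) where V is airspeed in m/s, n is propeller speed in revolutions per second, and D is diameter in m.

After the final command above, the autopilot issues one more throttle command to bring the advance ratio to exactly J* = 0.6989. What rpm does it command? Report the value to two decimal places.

rpm = 1612.73

set_propeller: D = 3.261 m, P = 3.919 m (p = P/D = 1.201779); state ← (V=0, rpm=0)
set_airspeed(65.63): V ← 65.63 m/s
throttle_to(6710): rpm ← 6710
adjust_airspeed(+1.86): V ← 65.63 +1.86 = 67.49 m/s
adjust_throttle(-1544): rpm ← 6710 -1544 = 5166
throttle_to(2622): rpm ← 2622
adjust_airspeed(-6.23): V ← 67.49 -6.23 = 61.26 m/s
final state: V = 61.26 m/s, rpm = 2622 → n = rpm/60 = 43.700000 rev/s
target J* = 0.6989; solve J* = V/(n·D) for n: n = V/(J*·D) = 61.26/(0.6989 × 3.261) = 26.878879 rev/s
rpm = 60·n = 1612.732744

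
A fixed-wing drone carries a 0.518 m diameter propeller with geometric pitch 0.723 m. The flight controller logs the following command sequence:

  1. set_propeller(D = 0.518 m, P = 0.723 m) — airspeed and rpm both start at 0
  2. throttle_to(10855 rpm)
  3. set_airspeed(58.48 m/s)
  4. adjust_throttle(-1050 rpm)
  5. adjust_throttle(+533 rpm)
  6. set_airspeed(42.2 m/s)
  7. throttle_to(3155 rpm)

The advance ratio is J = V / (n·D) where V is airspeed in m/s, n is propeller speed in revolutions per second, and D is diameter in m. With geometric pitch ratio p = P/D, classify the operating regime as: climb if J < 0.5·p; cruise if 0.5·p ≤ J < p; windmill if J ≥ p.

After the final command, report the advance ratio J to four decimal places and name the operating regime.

set_propeller: D = 0.518 m, P = 0.723 m (p = P/D = 1.395753); state ← (V=0, rpm=0)
throttle_to(10855): rpm ← 10855
set_airspeed(58.48): V ← 58.48 m/s
adjust_throttle(-1050): rpm ← 10855 -1050 = 9805
adjust_throttle(+533): rpm ← 9805 +533 = 10338
set_airspeed(42.2): V ← 42.2 m/s
throttle_to(3155): rpm ← 3155
final state: V = 42.2 m/s, rpm = 3155 → n = rpm/60 = 52.583333 rev/s
J = V / (n·D) = 42.2 / (52.583333 × 0.518) = 1.549297
regime bands: climb J<0.6979 | cruise [0.6979, 1.3958) | windmill J≥1.3958
J = 1.5493 → windmill

J = 1.5493, regime = windmill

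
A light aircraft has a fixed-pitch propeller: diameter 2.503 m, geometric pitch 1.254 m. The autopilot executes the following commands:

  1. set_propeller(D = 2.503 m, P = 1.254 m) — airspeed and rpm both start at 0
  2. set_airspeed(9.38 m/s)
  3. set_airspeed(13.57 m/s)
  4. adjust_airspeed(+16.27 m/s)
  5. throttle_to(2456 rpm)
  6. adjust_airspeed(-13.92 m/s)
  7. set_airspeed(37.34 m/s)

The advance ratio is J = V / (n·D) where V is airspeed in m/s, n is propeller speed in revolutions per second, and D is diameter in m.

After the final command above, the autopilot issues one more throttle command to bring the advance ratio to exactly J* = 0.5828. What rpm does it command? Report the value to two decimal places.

rpm = 1535.84

set_propeller: D = 2.503 m, P = 1.254 m (p = P/D = 0.500999); state ← (V=0, rpm=0)
set_airspeed(9.38): V ← 9.38 m/s
set_airspeed(13.57): V ← 13.57 m/s
adjust_airspeed(+16.27): V ← 13.57 +16.27 = 29.84 m/s
throttle_to(2456): rpm ← 2456
adjust_airspeed(-13.92): V ← 29.84 -13.92 = 15.92 m/s
set_airspeed(37.34): V ← 37.34 m/s
final state: V = 37.34 m/s, rpm = 2456 → n = rpm/60 = 40.933333 rev/s
target J* = 0.5828; solve J* = V/(n·D) for n: n = V/(J*·D) = 37.34/(0.5828 × 2.503) = 25.597286 rev/s
rpm = 60·n = 1535.837160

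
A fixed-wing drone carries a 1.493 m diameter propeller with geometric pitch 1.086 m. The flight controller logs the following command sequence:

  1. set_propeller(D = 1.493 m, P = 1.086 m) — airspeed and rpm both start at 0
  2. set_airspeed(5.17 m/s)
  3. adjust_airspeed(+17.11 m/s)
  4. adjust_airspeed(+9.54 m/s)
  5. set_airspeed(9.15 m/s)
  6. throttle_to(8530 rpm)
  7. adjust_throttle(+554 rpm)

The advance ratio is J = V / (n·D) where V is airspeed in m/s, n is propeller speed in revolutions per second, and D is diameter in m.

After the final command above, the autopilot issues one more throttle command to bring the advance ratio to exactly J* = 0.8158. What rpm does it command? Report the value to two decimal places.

rpm = 450.74

set_propeller: D = 1.493 m, P = 1.086 m (p = P/D = 0.727395); state ← (V=0, rpm=0)
set_airspeed(5.17): V ← 5.17 m/s
adjust_airspeed(+17.11): V ← 5.17 +17.11 = 22.28 m/s
adjust_airspeed(+9.54): V ← 22.28 +9.54 = 31.82 m/s
set_airspeed(9.15): V ← 9.15 m/s
throttle_to(8530): rpm ← 8530
adjust_throttle(+554): rpm ← 8530 +554 = 9084
final state: V = 9.15 m/s, rpm = 9084 → n = rpm/60 = 151.400000 rev/s
target J* = 0.8158; solve J* = V/(n·D) for n: n = V/(J*·D) = 9.15/(0.8158 × 1.493) = 7.512381 rev/s
rpm = 60·n = 450.742839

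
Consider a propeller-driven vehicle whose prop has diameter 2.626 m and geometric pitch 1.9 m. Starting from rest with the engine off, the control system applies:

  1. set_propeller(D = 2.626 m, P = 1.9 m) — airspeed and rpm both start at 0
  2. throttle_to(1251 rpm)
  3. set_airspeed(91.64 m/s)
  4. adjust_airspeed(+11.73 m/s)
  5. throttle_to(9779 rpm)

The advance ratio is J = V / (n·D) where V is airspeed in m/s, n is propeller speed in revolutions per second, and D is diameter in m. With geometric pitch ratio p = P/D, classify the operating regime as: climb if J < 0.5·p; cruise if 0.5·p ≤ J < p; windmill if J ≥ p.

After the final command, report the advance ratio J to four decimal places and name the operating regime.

set_propeller: D = 2.626 m, P = 1.9 m (p = P/D = 0.723534); state ← (V=0, rpm=0)
throttle_to(1251): rpm ← 1251
set_airspeed(91.64): V ← 91.64 m/s
adjust_airspeed(+11.73): V ← 91.64 +11.73 = 103.37 m/s
throttle_to(9779): rpm ← 9779
final state: V = 103.37 m/s, rpm = 9779 → n = rpm/60 = 162.983333 rev/s
J = V / (n·D) = 103.37 / (162.983333 × 2.626) = 0.241522
regime bands: climb J<0.3618 | cruise [0.3618, 0.7235) | windmill J≥0.7235
J = 0.2415 → climb

J = 0.2415, regime = climb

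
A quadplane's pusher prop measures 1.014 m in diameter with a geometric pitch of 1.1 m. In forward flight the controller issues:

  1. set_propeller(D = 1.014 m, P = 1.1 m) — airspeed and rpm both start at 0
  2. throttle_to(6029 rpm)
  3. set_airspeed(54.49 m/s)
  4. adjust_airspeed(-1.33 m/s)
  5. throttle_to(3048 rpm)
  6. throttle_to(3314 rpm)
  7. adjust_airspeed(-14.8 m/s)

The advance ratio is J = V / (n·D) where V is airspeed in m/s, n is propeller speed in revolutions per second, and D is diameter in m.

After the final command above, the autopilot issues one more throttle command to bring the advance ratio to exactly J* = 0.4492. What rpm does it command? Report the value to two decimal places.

rpm = 5053.03

set_propeller: D = 1.014 m, P = 1.1 m (p = P/D = 1.084813); state ← (V=0, rpm=0)
throttle_to(6029): rpm ← 6029
set_airspeed(54.49): V ← 54.49 m/s
adjust_airspeed(-1.33): V ← 54.49 -1.33 = 53.16 m/s
throttle_to(3048): rpm ← 3048
throttle_to(3314): rpm ← 3314
adjust_airspeed(-14.8): V ← 53.16 -14.8 = 38.36 m/s
final state: V = 38.36 m/s, rpm = 3314 → n = rpm/60 = 55.233333 rev/s
target J* = 0.4492; solve J* = V/(n·D) for n: n = V/(J*·D) = 38.36/(0.4492 × 1.014) = 84.217219 rev/s
rpm = 60·n = 5053.033137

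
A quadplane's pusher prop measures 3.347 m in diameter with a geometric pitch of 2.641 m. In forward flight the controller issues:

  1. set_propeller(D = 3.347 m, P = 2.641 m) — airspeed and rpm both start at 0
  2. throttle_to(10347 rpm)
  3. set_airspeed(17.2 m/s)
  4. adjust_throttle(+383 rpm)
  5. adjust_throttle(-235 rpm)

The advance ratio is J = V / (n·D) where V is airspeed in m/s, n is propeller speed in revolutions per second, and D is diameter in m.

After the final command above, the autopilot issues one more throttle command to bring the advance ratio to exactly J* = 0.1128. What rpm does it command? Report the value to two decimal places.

set_propeller: D = 3.347 m, P = 2.641 m (p = P/D = 0.789065); state ← (V=0, rpm=0)
throttle_to(10347): rpm ← 10347
set_airspeed(17.2): V ← 17.2 m/s
adjust_throttle(+383): rpm ← 10347 +383 = 10730
adjust_throttle(-235): rpm ← 10730 -235 = 10495
final state: V = 17.2 m/s, rpm = 10495 → n = rpm/60 = 174.916667 rev/s
target J* = 0.1128; solve J* = V/(n·D) for n: n = V/(J*·D) = 17.2/(0.1128 × 3.347) = 45.557893 rev/s
rpm = 60·n = 2733.473609

rpm = 2733.47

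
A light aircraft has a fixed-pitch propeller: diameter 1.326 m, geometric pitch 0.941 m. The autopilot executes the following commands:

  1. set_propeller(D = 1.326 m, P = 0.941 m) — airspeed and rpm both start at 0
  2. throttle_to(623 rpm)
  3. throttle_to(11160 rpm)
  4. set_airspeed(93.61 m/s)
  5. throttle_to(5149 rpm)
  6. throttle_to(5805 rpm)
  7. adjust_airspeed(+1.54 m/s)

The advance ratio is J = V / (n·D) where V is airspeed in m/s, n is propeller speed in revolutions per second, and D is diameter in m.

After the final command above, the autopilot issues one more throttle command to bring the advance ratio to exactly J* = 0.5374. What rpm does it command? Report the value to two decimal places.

rpm = 8011.59

set_propeller: D = 1.326 m, P = 0.941 m (p = P/D = 0.709653); state ← (V=0, rpm=0)
throttle_to(623): rpm ← 623
throttle_to(11160): rpm ← 11160
set_airspeed(93.61): V ← 93.61 m/s
throttle_to(5149): rpm ← 5149
throttle_to(5805): rpm ← 5805
adjust_airspeed(+1.54): V ← 93.61 +1.54 = 95.15 m/s
final state: V = 95.15 m/s, rpm = 5805 → n = rpm/60 = 96.750000 rev/s
target J* = 0.5374; solve J* = V/(n·D) for n: n = V/(J*·D) = 95.15/(0.5374 × 1.326) = 133.526543 rev/s
rpm = 60·n = 8011.592602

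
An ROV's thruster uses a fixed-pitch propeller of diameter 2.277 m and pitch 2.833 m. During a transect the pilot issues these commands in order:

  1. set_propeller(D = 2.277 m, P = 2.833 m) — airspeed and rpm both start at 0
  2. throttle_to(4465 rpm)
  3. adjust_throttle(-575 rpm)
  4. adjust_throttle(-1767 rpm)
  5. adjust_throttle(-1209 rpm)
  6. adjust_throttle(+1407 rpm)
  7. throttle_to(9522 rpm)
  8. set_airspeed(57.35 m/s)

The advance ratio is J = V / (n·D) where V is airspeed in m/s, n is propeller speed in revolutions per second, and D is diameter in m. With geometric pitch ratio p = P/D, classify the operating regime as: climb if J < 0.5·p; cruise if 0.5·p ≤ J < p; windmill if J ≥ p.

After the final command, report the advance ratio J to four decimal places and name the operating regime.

J = 0.1587, regime = climb

set_propeller: D = 2.277 m, P = 2.833 m (p = P/D = 1.244181); state ← (V=0, rpm=0)
throttle_to(4465): rpm ← 4465
adjust_throttle(-575): rpm ← 4465 -575 = 3890
adjust_throttle(-1767): rpm ← 3890 -1767 = 2123
adjust_throttle(-1209): rpm ← 2123 -1209 = 914
adjust_throttle(+1407): rpm ← 914 +1407 = 2321
throttle_to(9522): rpm ← 9522
set_airspeed(57.35): V ← 57.35 m/s
final state: V = 57.35 m/s, rpm = 9522 → n = rpm/60 = 158.700000 rev/s
J = V / (n·D) = 57.35 / (158.700000 × 2.277) = 0.158706
regime bands: climb J<0.6221 | cruise [0.6221, 1.2442) | windmill J≥1.2442
J = 0.1587 → climb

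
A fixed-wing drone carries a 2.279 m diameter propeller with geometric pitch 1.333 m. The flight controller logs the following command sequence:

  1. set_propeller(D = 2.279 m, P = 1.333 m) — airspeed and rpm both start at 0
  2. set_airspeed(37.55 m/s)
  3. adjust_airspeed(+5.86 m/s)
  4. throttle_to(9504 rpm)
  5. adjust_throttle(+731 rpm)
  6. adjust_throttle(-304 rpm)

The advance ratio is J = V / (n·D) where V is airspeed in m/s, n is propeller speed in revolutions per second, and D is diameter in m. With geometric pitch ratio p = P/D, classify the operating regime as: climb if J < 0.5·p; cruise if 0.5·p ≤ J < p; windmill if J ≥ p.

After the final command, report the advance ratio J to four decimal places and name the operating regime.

set_propeller: D = 2.279 m, P = 1.333 m (p = P/D = 0.584906); state ← (V=0, rpm=0)
set_airspeed(37.55): V ← 37.55 m/s
adjust_airspeed(+5.86): V ← 37.55 +5.86 = 43.41 m/s
throttle_to(9504): rpm ← 9504
adjust_throttle(+731): rpm ← 9504 +731 = 10235
adjust_throttle(-304): rpm ← 10235 -304 = 9931
final state: V = 43.41 m/s, rpm = 9931 → n = rpm/60 = 165.516667 rev/s
J = V / (n·D) = 43.41 / (165.516667 × 2.279) = 0.115081
regime bands: climb J<0.2925 | cruise [0.2925, 0.5849) | windmill J≥0.5849
J = 0.1151 → climb

J = 0.1151, regime = climb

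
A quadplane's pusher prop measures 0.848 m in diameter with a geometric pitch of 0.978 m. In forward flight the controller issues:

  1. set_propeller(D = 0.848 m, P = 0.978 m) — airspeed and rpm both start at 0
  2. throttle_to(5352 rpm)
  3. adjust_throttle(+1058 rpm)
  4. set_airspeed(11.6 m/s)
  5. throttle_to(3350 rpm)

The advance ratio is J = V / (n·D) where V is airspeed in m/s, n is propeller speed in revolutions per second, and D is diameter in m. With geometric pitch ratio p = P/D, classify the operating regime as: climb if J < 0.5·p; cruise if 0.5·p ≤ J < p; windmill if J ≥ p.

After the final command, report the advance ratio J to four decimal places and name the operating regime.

set_propeller: D = 0.848 m, P = 0.978 m (p = P/D = 1.153302); state ← (V=0, rpm=0)
throttle_to(5352): rpm ← 5352
adjust_throttle(+1058): rpm ← 5352 +1058 = 6410
set_airspeed(11.6): V ← 11.6 m/s
throttle_to(3350): rpm ← 3350
final state: V = 11.6 m/s, rpm = 3350 → n = rpm/60 = 55.833333 rev/s
J = V / (n·D) = 11.6 / (55.833333 × 0.848) = 0.245001
regime bands: climb J<0.5767 | cruise [0.5767, 1.1533) | windmill J≥1.1533
J = 0.2450 → climb

J = 0.2450, regime = climb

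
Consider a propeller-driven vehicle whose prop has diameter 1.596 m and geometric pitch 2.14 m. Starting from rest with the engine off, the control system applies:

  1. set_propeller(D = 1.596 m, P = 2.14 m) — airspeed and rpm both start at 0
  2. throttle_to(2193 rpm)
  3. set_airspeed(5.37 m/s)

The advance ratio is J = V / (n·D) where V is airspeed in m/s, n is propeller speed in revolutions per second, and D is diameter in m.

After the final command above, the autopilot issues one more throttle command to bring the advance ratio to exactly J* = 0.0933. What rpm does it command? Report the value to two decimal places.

rpm = 2163.77

set_propeller: D = 1.596 m, P = 2.14 m (p = P/D = 1.340852); state ← (V=0, rpm=0)
throttle_to(2193): rpm ← 2193
set_airspeed(5.37): V ← 5.37 m/s
final state: V = 5.37 m/s, rpm = 2193 → n = rpm/60 = 36.550000 rev/s
target J* = 0.0933; solve J* = V/(n·D) for n: n = V/(J*·D) = 5.37/(0.0933 × 1.596) = 36.062826 rev/s
rpm = 60·n = 2163.769552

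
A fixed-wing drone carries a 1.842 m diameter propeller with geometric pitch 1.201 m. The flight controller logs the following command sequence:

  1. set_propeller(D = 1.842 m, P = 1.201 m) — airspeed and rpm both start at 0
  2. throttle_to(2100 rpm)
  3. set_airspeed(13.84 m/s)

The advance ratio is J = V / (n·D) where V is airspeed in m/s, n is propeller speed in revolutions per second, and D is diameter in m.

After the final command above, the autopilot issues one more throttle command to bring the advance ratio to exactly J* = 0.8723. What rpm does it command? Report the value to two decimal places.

set_propeller: D = 1.842 m, P = 1.201 m (p = P/D = 0.652009); state ← (V=0, rpm=0)
throttle_to(2100): rpm ← 2100
set_airspeed(13.84): V ← 13.84 m/s
final state: V = 13.84 m/s, rpm = 2100 → n = rpm/60 = 35.000000 rev/s
target J* = 0.8723; solve J* = V/(n·D) for n: n = V/(J*·D) = 13.84/(0.8723 × 1.842) = 8.613519 rev/s
rpm = 60·n = 516.811111

rpm = 516.81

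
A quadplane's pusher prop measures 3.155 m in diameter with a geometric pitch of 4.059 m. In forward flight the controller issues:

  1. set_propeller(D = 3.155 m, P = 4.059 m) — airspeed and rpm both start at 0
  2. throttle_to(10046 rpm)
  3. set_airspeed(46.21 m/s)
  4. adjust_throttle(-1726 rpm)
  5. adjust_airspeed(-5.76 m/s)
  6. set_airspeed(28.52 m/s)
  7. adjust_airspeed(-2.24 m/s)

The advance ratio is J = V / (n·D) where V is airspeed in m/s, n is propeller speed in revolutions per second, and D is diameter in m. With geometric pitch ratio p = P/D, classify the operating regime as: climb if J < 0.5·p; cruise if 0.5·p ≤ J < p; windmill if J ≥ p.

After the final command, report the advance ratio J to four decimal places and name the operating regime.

J = 0.0601, regime = climb

set_propeller: D = 3.155 m, P = 4.059 m (p = P/D = 1.286529); state ← (V=0, rpm=0)
throttle_to(10046): rpm ← 10046
set_airspeed(46.21): V ← 46.21 m/s
adjust_throttle(-1726): rpm ← 10046 -1726 = 8320
adjust_airspeed(-5.76): V ← 46.21 -5.76 = 40.45 m/s
set_airspeed(28.52): V ← 28.52 m/s
adjust_airspeed(-2.24): V ← 28.52 -2.24 = 26.28 m/s
final state: V = 26.28 m/s, rpm = 8320 → n = rpm/60 = 138.666667 rev/s
J = V / (n·D) = 26.28 / (138.666667 × 3.155) = 0.060069
regime bands: climb J<0.6433 | cruise [0.6433, 1.2865) | windmill J≥1.2865
J = 0.0601 → climb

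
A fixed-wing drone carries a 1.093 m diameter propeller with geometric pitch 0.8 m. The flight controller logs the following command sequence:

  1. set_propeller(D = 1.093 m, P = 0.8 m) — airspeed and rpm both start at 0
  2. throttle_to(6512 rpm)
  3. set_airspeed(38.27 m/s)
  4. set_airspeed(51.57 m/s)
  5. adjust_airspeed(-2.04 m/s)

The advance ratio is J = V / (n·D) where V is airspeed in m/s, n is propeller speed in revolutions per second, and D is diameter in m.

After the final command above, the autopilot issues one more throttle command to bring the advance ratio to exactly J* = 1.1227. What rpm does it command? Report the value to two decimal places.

set_propeller: D = 1.093 m, P = 0.8 m (p = P/D = 0.731930); state ← (V=0, rpm=0)
throttle_to(6512): rpm ← 6512
set_airspeed(38.27): V ← 38.27 m/s
set_airspeed(51.57): V ← 51.57 m/s
adjust_airspeed(-2.04): V ← 51.57 -2.04 = 49.53 m/s
final state: V = 49.53 m/s, rpm = 6512 → n = rpm/60 = 108.533333 rev/s
target J* = 1.1227; solve J* = V/(n·D) for n: n = V/(J*·D) = 49.53/(1.1227 × 1.093) = 40.363093 rev/s
rpm = 60·n = 2421.785607

rpm = 2421.79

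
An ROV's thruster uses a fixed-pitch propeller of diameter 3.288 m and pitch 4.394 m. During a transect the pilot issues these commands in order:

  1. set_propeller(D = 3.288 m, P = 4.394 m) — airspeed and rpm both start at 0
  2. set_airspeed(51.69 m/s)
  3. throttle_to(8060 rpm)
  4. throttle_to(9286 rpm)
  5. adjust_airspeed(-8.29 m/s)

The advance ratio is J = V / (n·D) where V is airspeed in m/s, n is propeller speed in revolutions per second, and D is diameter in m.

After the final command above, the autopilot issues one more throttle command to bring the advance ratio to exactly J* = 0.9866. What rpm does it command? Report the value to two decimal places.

set_propeller: D = 3.288 m, P = 4.394 m (p = P/D = 1.336375); state ← (V=0, rpm=0)
set_airspeed(51.69): V ← 51.69 m/s
throttle_to(8060): rpm ← 8060
throttle_to(9286): rpm ← 9286
adjust_airspeed(-8.29): V ← 51.69 -8.29 = 43.4 m/s
final state: V = 43.4 m/s, rpm = 9286 → n = rpm/60 = 154.766667 rev/s
target J* = 0.9866; solve J* = V/(n·D) for n: n = V/(J*·D) = 43.4/(0.9866 × 3.288) = 13.378789 rev/s
rpm = 60·n = 802.727349

rpm = 802.73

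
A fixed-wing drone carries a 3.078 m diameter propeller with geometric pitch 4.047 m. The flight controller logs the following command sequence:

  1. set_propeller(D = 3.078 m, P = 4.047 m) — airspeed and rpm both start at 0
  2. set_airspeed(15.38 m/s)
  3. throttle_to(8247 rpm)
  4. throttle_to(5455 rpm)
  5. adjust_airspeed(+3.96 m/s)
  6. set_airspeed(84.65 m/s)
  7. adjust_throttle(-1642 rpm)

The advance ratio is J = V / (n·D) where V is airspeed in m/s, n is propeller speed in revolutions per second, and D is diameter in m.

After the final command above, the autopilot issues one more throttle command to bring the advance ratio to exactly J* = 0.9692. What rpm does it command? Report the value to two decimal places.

rpm = 1702.54

set_propeller: D = 3.078 m, P = 4.047 m (p = P/D = 1.314815); state ← (V=0, rpm=0)
set_airspeed(15.38): V ← 15.38 m/s
throttle_to(8247): rpm ← 8247
throttle_to(5455): rpm ← 5455
adjust_airspeed(+3.96): V ← 15.38 +3.96 = 19.34 m/s
set_airspeed(84.65): V ← 84.65 m/s
adjust_throttle(-1642): rpm ← 5455 -1642 = 3813
final state: V = 84.65 m/s, rpm = 3813 → n = rpm/60 = 63.550000 rev/s
target J* = 0.9692; solve J* = V/(n·D) for n: n = V/(J*·D) = 84.65/(0.9692 × 3.078) = 28.375593 rev/s
rpm = 60·n = 1702.535561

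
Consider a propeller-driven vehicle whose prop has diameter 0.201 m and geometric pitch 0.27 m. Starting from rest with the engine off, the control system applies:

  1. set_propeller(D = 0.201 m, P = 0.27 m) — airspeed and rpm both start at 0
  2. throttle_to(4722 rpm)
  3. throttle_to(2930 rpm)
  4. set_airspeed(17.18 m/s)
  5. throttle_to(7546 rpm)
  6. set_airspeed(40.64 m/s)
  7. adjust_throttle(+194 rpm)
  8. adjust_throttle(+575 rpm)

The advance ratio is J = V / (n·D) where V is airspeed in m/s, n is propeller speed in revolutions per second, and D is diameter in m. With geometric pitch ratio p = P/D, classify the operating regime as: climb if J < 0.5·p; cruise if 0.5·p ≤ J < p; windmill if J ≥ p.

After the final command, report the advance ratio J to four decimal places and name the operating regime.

set_propeller: D = 0.201 m, P = 0.27 m (p = P/D = 1.343284); state ← (V=0, rpm=0)
throttle_to(4722): rpm ← 4722
throttle_to(2930): rpm ← 2930
set_airspeed(17.18): V ← 17.18 m/s
throttle_to(7546): rpm ← 7546
set_airspeed(40.64): V ← 40.64 m/s
adjust_throttle(+194): rpm ← 7546 +194 = 7740
adjust_throttle(+575): rpm ← 7740 +575 = 8315
final state: V = 40.64 m/s, rpm = 8315 → n = rpm/60 = 138.583333 rev/s
J = V / (n·D) = 40.64 / (138.583333 × 0.201) = 1.458971
regime bands: climb J<0.6716 | cruise [0.6716, 1.3433) | windmill J≥1.3433
J = 1.4590 → windmill

J = 1.4590, regime = windmill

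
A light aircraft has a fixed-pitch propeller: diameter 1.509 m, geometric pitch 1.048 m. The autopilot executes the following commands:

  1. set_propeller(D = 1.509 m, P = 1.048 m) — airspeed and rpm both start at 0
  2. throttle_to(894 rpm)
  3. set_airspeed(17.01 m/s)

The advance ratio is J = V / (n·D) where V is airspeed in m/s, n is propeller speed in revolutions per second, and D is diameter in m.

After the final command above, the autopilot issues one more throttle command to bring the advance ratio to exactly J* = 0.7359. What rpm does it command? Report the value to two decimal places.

set_propeller: D = 1.509 m, P = 1.048 m (p = P/D = 0.694500); state ← (V=0, rpm=0)
throttle_to(894): rpm ← 894
set_airspeed(17.01): V ← 17.01 m/s
final state: V = 17.01 m/s, rpm = 894 → n = rpm/60 = 14.900000 rev/s
target J* = 0.7359; solve J* = V/(n·D) for n: n = V/(J*·D) = 17.01/(0.7359 × 1.509) = 15.317796 rev/s
rpm = 60·n = 919.067738

rpm = 919.07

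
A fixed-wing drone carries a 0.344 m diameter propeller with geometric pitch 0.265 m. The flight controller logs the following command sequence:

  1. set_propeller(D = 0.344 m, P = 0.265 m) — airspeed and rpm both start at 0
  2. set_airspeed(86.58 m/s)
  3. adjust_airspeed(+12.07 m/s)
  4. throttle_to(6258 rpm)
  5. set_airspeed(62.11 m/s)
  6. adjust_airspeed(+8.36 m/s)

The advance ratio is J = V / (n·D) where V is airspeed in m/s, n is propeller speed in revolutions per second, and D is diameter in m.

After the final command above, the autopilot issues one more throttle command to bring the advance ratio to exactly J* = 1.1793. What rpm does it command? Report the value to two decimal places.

rpm = 10422.52

set_propeller: D = 0.344 m, P = 0.265 m (p = P/D = 0.770349); state ← (V=0, rpm=0)
set_airspeed(86.58): V ← 86.58 m/s
adjust_airspeed(+12.07): V ← 86.58 +12.07 = 98.65 m/s
throttle_to(6258): rpm ← 6258
set_airspeed(62.11): V ← 62.11 m/s
adjust_airspeed(+8.36): V ← 62.11 +8.36 = 70.47 m/s
final state: V = 70.47 m/s, rpm = 6258 → n = rpm/60 = 104.300000 rev/s
target J* = 1.1793; solve J* = V/(n·D) for n: n = V/(J*·D) = 70.47/(1.1793 × 0.344) = 173.708684 rev/s
rpm = 60·n = 10422.521046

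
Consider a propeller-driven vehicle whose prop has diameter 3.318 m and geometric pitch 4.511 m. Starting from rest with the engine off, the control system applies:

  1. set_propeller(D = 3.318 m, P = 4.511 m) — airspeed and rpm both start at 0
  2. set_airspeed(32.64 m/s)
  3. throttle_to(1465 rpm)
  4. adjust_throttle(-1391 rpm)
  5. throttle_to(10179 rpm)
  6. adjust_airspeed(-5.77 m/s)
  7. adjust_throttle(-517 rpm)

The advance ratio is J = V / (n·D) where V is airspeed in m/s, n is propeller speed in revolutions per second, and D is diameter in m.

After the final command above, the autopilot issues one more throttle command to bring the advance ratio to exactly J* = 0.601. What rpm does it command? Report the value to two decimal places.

set_propeller: D = 3.318 m, P = 4.511 m (p = P/D = 1.359554); state ← (V=0, rpm=0)
set_airspeed(32.64): V ← 32.64 m/s
throttle_to(1465): rpm ← 1465
adjust_throttle(-1391): rpm ← 1465 -1391 = 74
throttle_to(10179): rpm ← 10179
adjust_airspeed(-5.77): V ← 32.64 -5.77 = 26.87 m/s
adjust_throttle(-517): rpm ← 10179 -517 = 9662
final state: V = 26.87 m/s, rpm = 9662 → n = rpm/60 = 161.033333 rev/s
target J* = 0.601; solve J* = V/(n·D) for n: n = V/(J*·D) = 26.87/(0.601 × 3.318) = 13.474629 rev/s
rpm = 60·n = 808.477733

rpm = 808.48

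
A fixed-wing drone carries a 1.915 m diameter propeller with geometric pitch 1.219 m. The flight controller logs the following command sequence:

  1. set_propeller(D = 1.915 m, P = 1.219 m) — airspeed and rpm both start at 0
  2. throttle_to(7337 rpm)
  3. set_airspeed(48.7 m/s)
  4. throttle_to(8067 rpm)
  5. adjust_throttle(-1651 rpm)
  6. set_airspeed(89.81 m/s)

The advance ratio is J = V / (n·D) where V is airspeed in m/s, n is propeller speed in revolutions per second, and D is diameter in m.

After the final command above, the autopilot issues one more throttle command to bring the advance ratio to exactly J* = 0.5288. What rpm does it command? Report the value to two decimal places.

rpm = 5321.28

set_propeller: D = 1.915 m, P = 1.219 m (p = P/D = 0.636554); state ← (V=0, rpm=0)
throttle_to(7337): rpm ← 7337
set_airspeed(48.7): V ← 48.7 m/s
throttle_to(8067): rpm ← 8067
adjust_throttle(-1651): rpm ← 8067 -1651 = 6416
set_airspeed(89.81): V ← 89.81 m/s
final state: V = 89.81 m/s, rpm = 6416 → n = rpm/60 = 106.933333 rev/s
target J* = 0.5288; solve J* = V/(n·D) for n: n = V/(J*·D) = 89.81/(0.5288 × 1.915) = 88.687920 rev/s
rpm = 60·n = 5321.275226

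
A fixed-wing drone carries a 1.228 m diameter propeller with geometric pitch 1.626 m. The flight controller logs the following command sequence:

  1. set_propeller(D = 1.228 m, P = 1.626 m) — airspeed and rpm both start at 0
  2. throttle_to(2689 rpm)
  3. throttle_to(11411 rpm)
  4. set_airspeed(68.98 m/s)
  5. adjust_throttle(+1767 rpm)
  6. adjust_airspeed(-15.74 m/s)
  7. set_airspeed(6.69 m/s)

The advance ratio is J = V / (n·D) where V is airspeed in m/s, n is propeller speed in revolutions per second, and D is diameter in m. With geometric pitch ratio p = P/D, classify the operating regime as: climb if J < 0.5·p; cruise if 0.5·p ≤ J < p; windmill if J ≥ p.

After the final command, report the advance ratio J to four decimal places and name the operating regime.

J = 0.0248, regime = climb

set_propeller: D = 1.228 m, P = 1.626 m (p = P/D = 1.324104); state ← (V=0, rpm=0)
throttle_to(2689): rpm ← 2689
throttle_to(11411): rpm ← 11411
set_airspeed(68.98): V ← 68.98 m/s
adjust_throttle(+1767): rpm ← 11411 +1767 = 13178
adjust_airspeed(-15.74): V ← 68.98 -15.74 = 53.24 m/s
set_airspeed(6.69): V ← 6.69 m/s
final state: V = 6.69 m/s, rpm = 13178 → n = rpm/60 = 219.633333 rev/s
J = V / (n·D) = 6.69 / (219.633333 × 1.228) = 0.024804
regime bands: climb J<0.6621 | cruise [0.6621, 1.3241) | windmill J≥1.3241
J = 0.0248 → climb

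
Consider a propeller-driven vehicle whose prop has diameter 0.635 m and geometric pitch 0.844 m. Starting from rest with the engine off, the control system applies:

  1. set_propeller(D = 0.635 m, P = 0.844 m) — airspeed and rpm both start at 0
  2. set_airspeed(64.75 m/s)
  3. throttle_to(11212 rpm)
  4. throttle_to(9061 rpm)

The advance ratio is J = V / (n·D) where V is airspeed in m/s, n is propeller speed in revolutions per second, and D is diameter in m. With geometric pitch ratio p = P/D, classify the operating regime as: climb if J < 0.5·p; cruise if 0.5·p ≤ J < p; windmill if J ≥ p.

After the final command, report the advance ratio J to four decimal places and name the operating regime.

J = 0.6752, regime = cruise

set_propeller: D = 0.635 m, P = 0.844 m (p = P/D = 1.329134); state ← (V=0, rpm=0)
set_airspeed(64.75): V ← 64.75 m/s
throttle_to(11212): rpm ← 11212
throttle_to(9061): rpm ← 9061
final state: V = 64.75 m/s, rpm = 9061 → n = rpm/60 = 151.016667 rev/s
J = V / (n·D) = 64.75 / (151.016667 × 0.635) = 0.675214
regime bands: climb J<0.6646 | cruise [0.6646, 1.3291) | windmill J≥1.3291
J = 0.6752 → cruise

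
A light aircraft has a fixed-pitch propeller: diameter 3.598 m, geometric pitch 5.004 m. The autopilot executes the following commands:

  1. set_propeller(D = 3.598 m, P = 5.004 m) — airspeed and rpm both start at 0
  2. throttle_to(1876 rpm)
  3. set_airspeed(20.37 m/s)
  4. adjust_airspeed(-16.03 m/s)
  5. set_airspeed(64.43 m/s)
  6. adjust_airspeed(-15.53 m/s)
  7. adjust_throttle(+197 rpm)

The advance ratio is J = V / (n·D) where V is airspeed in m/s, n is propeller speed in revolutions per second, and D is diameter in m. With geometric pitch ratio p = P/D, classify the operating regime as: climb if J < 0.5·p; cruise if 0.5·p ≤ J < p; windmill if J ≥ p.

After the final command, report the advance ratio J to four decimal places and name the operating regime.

set_propeller: D = 3.598 m, P = 5.004 m (p = P/D = 1.390773); state ← (V=0, rpm=0)
throttle_to(1876): rpm ← 1876
set_airspeed(20.37): V ← 20.37 m/s
adjust_airspeed(-16.03): V ← 20.37 -16.03 = 4.34 m/s
set_airspeed(64.43): V ← 64.43 m/s
adjust_airspeed(-15.53): V ← 64.43 -15.53 = 48.9 m/s
adjust_throttle(+197): rpm ← 1876 +197 = 2073
final state: V = 48.9 m/s, rpm = 2073 → n = rpm/60 = 34.550000 rev/s
J = V / (n·D) = 48.9 / (34.550000 × 3.598) = 0.393369
regime bands: climb J<0.6954 | cruise [0.6954, 1.3908) | windmill J≥1.3908
J = 0.3934 → climb

J = 0.3934, regime = climb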